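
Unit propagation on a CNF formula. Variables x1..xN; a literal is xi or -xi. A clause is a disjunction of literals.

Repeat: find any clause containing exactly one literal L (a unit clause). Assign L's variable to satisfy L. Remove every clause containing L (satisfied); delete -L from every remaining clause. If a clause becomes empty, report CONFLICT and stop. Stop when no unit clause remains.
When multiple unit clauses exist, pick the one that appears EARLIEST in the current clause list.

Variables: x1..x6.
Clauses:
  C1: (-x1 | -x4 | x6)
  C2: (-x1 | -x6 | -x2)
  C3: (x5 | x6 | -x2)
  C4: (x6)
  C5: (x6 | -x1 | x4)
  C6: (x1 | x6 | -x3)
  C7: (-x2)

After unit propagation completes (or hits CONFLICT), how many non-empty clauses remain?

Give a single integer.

unit clause [6] forces x6=T; simplify:
  drop -6 from [-1, -6, -2] -> [-1, -2]
  satisfied 5 clause(s); 2 remain; assigned so far: [6]
unit clause [-2] forces x2=F; simplify:
  satisfied 2 clause(s); 0 remain; assigned so far: [2, 6]

Answer: 0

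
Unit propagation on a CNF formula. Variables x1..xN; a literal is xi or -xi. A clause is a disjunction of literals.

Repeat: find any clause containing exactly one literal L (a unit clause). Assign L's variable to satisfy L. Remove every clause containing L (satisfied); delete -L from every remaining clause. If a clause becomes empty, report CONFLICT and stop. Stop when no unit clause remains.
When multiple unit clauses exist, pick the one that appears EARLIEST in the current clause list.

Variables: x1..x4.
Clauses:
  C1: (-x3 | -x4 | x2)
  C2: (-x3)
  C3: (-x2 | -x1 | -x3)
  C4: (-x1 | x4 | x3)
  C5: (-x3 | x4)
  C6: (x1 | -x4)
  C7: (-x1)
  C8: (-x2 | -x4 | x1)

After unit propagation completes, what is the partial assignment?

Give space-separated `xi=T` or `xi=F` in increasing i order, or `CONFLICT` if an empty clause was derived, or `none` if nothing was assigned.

Answer: x1=F x3=F x4=F

Derivation:
unit clause [-3] forces x3=F; simplify:
  drop 3 from [-1, 4, 3] -> [-1, 4]
  satisfied 4 clause(s); 4 remain; assigned so far: [3]
unit clause [-1] forces x1=F; simplify:
  drop 1 from [1, -4] -> [-4]
  drop 1 from [-2, -4, 1] -> [-2, -4]
  satisfied 2 clause(s); 2 remain; assigned so far: [1, 3]
unit clause [-4] forces x4=F; simplify:
  satisfied 2 clause(s); 0 remain; assigned so far: [1, 3, 4]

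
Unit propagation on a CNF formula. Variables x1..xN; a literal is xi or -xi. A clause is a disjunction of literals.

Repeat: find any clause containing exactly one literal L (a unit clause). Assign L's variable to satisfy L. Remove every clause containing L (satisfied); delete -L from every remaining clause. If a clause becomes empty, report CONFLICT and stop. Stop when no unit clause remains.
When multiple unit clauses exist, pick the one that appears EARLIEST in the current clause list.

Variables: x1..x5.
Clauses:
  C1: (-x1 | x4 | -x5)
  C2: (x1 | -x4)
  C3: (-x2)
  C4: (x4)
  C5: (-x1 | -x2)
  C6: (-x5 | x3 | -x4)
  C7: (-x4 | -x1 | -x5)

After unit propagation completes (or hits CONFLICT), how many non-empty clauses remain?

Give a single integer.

unit clause [-2] forces x2=F; simplify:
  satisfied 2 clause(s); 5 remain; assigned so far: [2]
unit clause [4] forces x4=T; simplify:
  drop -4 from [1, -4] -> [1]
  drop -4 from [-5, 3, -4] -> [-5, 3]
  drop -4 from [-4, -1, -5] -> [-1, -5]
  satisfied 2 clause(s); 3 remain; assigned so far: [2, 4]
unit clause [1] forces x1=T; simplify:
  drop -1 from [-1, -5] -> [-5]
  satisfied 1 clause(s); 2 remain; assigned so far: [1, 2, 4]
unit clause [-5] forces x5=F; simplify:
  satisfied 2 clause(s); 0 remain; assigned so far: [1, 2, 4, 5]

Answer: 0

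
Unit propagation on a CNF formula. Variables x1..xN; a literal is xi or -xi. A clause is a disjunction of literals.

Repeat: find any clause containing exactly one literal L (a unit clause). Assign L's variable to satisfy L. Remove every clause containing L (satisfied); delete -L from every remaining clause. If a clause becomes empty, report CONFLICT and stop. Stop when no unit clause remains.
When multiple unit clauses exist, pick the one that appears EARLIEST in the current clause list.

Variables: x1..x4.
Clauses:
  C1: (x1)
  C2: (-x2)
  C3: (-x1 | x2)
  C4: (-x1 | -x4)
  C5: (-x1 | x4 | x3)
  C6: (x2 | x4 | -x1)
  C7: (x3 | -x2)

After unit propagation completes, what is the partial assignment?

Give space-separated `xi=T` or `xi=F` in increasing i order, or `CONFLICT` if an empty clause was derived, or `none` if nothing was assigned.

unit clause [1] forces x1=T; simplify:
  drop -1 from [-1, 2] -> [2]
  drop -1 from [-1, -4] -> [-4]
  drop -1 from [-1, 4, 3] -> [4, 3]
  drop -1 from [2, 4, -1] -> [2, 4]
  satisfied 1 clause(s); 6 remain; assigned so far: [1]
unit clause [-2] forces x2=F; simplify:
  drop 2 from [2] -> [] (empty!)
  drop 2 from [2, 4] -> [4]
  satisfied 2 clause(s); 4 remain; assigned so far: [1, 2]
CONFLICT (empty clause)

Answer: CONFLICT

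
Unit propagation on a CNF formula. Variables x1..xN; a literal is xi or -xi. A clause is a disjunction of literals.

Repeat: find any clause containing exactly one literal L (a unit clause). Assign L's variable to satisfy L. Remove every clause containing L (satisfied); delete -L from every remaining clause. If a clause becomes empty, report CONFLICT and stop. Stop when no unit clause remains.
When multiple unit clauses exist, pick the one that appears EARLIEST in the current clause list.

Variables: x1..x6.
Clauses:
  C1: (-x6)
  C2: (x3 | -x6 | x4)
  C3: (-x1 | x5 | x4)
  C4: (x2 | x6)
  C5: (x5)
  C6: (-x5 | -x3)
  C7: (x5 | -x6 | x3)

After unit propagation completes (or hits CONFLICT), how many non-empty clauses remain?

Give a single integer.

Answer: 0

Derivation:
unit clause [-6] forces x6=F; simplify:
  drop 6 from [2, 6] -> [2]
  satisfied 3 clause(s); 4 remain; assigned so far: [6]
unit clause [2] forces x2=T; simplify:
  satisfied 1 clause(s); 3 remain; assigned so far: [2, 6]
unit clause [5] forces x5=T; simplify:
  drop -5 from [-5, -3] -> [-3]
  satisfied 2 clause(s); 1 remain; assigned so far: [2, 5, 6]
unit clause [-3] forces x3=F; simplify:
  satisfied 1 clause(s); 0 remain; assigned so far: [2, 3, 5, 6]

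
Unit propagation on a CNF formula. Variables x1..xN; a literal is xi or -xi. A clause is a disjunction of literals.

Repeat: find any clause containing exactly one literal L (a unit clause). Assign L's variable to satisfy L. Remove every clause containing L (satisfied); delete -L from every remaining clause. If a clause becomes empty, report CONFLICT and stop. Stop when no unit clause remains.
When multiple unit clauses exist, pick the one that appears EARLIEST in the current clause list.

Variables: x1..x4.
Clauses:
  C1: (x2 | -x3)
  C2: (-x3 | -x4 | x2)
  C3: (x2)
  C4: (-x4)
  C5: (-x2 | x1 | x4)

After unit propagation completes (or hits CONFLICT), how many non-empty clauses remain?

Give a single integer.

Answer: 0

Derivation:
unit clause [2] forces x2=T; simplify:
  drop -2 from [-2, 1, 4] -> [1, 4]
  satisfied 3 clause(s); 2 remain; assigned so far: [2]
unit clause [-4] forces x4=F; simplify:
  drop 4 from [1, 4] -> [1]
  satisfied 1 clause(s); 1 remain; assigned so far: [2, 4]
unit clause [1] forces x1=T; simplify:
  satisfied 1 clause(s); 0 remain; assigned so far: [1, 2, 4]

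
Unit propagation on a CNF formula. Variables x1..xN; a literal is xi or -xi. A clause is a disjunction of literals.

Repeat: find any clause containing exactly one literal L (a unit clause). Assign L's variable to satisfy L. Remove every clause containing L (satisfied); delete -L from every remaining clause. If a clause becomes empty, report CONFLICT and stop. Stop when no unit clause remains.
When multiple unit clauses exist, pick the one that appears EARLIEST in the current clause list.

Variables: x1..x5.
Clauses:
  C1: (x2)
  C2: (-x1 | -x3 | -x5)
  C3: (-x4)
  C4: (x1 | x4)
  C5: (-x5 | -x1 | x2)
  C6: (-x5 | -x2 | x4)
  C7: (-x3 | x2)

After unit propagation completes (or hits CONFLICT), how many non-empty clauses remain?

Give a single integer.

unit clause [2] forces x2=T; simplify:
  drop -2 from [-5, -2, 4] -> [-5, 4]
  satisfied 3 clause(s); 4 remain; assigned so far: [2]
unit clause [-4] forces x4=F; simplify:
  drop 4 from [1, 4] -> [1]
  drop 4 from [-5, 4] -> [-5]
  satisfied 1 clause(s); 3 remain; assigned so far: [2, 4]
unit clause [1] forces x1=T; simplify:
  drop -1 from [-1, -3, -5] -> [-3, -5]
  satisfied 1 clause(s); 2 remain; assigned so far: [1, 2, 4]
unit clause [-5] forces x5=F; simplify:
  satisfied 2 clause(s); 0 remain; assigned so far: [1, 2, 4, 5]

Answer: 0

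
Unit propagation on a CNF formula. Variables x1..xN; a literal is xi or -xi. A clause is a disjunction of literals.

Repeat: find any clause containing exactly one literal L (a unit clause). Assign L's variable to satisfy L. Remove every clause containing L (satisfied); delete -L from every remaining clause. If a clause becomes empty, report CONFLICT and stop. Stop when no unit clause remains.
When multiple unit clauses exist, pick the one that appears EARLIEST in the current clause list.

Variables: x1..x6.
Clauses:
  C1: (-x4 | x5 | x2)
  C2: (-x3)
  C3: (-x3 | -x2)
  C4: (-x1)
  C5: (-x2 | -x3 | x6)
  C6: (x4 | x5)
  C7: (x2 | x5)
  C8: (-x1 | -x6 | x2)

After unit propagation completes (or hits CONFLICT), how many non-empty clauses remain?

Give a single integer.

Answer: 3

Derivation:
unit clause [-3] forces x3=F; simplify:
  satisfied 3 clause(s); 5 remain; assigned so far: [3]
unit clause [-1] forces x1=F; simplify:
  satisfied 2 clause(s); 3 remain; assigned so far: [1, 3]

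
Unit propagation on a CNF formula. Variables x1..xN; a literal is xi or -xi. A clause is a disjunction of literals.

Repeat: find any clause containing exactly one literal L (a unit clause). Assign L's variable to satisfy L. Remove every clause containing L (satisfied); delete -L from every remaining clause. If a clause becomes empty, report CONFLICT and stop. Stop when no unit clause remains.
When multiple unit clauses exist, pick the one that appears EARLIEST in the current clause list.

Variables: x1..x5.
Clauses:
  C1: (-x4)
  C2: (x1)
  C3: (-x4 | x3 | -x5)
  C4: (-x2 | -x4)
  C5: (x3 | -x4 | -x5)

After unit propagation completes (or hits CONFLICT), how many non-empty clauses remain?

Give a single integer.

Answer: 0

Derivation:
unit clause [-4] forces x4=F; simplify:
  satisfied 4 clause(s); 1 remain; assigned so far: [4]
unit clause [1] forces x1=T; simplify:
  satisfied 1 clause(s); 0 remain; assigned so far: [1, 4]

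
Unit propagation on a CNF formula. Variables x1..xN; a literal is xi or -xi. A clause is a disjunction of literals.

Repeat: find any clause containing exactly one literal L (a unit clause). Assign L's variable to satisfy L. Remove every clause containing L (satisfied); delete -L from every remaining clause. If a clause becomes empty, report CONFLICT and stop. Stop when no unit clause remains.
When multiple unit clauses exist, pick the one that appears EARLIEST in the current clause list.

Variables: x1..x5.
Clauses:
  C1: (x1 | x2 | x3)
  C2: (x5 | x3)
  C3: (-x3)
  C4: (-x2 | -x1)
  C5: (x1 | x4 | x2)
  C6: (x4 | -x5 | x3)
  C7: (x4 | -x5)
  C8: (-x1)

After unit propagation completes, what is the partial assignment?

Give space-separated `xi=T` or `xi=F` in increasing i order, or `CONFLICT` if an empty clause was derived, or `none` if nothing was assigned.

unit clause [-3] forces x3=F; simplify:
  drop 3 from [1, 2, 3] -> [1, 2]
  drop 3 from [5, 3] -> [5]
  drop 3 from [4, -5, 3] -> [4, -5]
  satisfied 1 clause(s); 7 remain; assigned so far: [3]
unit clause [5] forces x5=T; simplify:
  drop -5 from [4, -5] -> [4]
  drop -5 from [4, -5] -> [4]
  satisfied 1 clause(s); 6 remain; assigned so far: [3, 5]
unit clause [4] forces x4=T; simplify:
  satisfied 3 clause(s); 3 remain; assigned so far: [3, 4, 5]
unit clause [-1] forces x1=F; simplify:
  drop 1 from [1, 2] -> [2]
  satisfied 2 clause(s); 1 remain; assigned so far: [1, 3, 4, 5]
unit clause [2] forces x2=T; simplify:
  satisfied 1 clause(s); 0 remain; assigned so far: [1, 2, 3, 4, 5]

Answer: x1=F x2=T x3=F x4=T x5=T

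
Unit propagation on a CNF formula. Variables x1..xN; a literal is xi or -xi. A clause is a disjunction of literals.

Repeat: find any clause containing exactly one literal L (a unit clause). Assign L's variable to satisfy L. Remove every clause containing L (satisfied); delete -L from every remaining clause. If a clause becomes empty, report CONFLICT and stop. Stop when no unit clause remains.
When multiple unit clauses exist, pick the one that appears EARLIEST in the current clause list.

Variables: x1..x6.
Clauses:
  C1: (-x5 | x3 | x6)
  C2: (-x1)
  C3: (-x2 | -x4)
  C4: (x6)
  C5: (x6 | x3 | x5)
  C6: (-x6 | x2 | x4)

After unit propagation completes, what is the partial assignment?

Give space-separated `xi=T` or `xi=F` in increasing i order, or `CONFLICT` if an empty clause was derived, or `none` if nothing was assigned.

unit clause [-1] forces x1=F; simplify:
  satisfied 1 clause(s); 5 remain; assigned so far: [1]
unit clause [6] forces x6=T; simplify:
  drop -6 from [-6, 2, 4] -> [2, 4]
  satisfied 3 clause(s); 2 remain; assigned so far: [1, 6]

Answer: x1=F x6=T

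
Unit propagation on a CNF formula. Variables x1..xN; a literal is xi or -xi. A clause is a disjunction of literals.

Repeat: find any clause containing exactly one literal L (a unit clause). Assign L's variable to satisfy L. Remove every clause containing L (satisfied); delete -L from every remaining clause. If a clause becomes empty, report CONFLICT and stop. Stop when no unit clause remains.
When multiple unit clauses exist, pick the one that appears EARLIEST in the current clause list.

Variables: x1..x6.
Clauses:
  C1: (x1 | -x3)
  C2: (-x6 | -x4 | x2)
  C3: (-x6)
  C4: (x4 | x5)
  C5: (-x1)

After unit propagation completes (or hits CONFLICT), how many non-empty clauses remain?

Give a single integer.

unit clause [-6] forces x6=F; simplify:
  satisfied 2 clause(s); 3 remain; assigned so far: [6]
unit clause [-1] forces x1=F; simplify:
  drop 1 from [1, -3] -> [-3]
  satisfied 1 clause(s); 2 remain; assigned so far: [1, 6]
unit clause [-3] forces x3=F; simplify:
  satisfied 1 clause(s); 1 remain; assigned so far: [1, 3, 6]

Answer: 1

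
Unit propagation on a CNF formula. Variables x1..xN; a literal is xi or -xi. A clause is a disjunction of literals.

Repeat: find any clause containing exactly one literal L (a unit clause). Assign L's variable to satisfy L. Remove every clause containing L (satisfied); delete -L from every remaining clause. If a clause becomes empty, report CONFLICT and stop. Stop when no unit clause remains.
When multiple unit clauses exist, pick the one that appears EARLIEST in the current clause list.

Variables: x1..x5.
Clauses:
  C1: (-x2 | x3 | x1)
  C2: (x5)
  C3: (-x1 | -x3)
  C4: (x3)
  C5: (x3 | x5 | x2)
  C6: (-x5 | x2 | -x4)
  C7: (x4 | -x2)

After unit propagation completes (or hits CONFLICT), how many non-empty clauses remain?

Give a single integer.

unit clause [5] forces x5=T; simplify:
  drop -5 from [-5, 2, -4] -> [2, -4]
  satisfied 2 clause(s); 5 remain; assigned so far: [5]
unit clause [3] forces x3=T; simplify:
  drop -3 from [-1, -3] -> [-1]
  satisfied 2 clause(s); 3 remain; assigned so far: [3, 5]
unit clause [-1] forces x1=F; simplify:
  satisfied 1 clause(s); 2 remain; assigned so far: [1, 3, 5]

Answer: 2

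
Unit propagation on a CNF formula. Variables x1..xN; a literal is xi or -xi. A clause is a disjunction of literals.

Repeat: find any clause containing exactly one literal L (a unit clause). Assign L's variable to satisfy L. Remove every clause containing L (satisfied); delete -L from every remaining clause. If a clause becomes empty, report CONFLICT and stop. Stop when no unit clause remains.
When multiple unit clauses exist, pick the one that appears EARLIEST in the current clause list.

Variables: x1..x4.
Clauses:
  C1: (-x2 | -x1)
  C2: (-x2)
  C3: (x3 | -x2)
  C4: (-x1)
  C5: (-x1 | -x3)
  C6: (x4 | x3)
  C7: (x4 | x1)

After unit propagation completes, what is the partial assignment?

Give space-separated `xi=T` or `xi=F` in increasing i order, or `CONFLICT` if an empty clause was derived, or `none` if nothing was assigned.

Answer: x1=F x2=F x4=T

Derivation:
unit clause [-2] forces x2=F; simplify:
  satisfied 3 clause(s); 4 remain; assigned so far: [2]
unit clause [-1] forces x1=F; simplify:
  drop 1 from [4, 1] -> [4]
  satisfied 2 clause(s); 2 remain; assigned so far: [1, 2]
unit clause [4] forces x4=T; simplify:
  satisfied 2 clause(s); 0 remain; assigned so far: [1, 2, 4]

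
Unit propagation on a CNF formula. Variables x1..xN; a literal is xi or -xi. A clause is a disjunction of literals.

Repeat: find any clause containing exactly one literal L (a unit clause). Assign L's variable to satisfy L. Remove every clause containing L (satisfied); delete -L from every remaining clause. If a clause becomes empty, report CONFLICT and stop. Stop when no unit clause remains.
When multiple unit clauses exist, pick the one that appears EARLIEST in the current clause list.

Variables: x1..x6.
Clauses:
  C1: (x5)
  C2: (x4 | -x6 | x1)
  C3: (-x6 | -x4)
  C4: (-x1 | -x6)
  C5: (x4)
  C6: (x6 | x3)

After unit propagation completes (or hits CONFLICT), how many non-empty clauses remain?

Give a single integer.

unit clause [5] forces x5=T; simplify:
  satisfied 1 clause(s); 5 remain; assigned so far: [5]
unit clause [4] forces x4=T; simplify:
  drop -4 from [-6, -4] -> [-6]
  satisfied 2 clause(s); 3 remain; assigned so far: [4, 5]
unit clause [-6] forces x6=F; simplify:
  drop 6 from [6, 3] -> [3]
  satisfied 2 clause(s); 1 remain; assigned so far: [4, 5, 6]
unit clause [3] forces x3=T; simplify:
  satisfied 1 clause(s); 0 remain; assigned so far: [3, 4, 5, 6]

Answer: 0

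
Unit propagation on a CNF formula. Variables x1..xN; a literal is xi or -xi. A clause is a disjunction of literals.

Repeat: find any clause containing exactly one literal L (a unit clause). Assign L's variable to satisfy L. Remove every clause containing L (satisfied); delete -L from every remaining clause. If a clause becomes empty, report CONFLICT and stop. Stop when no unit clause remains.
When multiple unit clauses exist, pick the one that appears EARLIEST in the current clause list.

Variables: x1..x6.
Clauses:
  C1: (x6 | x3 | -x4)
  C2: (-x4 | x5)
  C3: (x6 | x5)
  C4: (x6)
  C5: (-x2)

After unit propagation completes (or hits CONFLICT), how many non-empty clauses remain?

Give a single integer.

Answer: 1

Derivation:
unit clause [6] forces x6=T; simplify:
  satisfied 3 clause(s); 2 remain; assigned so far: [6]
unit clause [-2] forces x2=F; simplify:
  satisfied 1 clause(s); 1 remain; assigned so far: [2, 6]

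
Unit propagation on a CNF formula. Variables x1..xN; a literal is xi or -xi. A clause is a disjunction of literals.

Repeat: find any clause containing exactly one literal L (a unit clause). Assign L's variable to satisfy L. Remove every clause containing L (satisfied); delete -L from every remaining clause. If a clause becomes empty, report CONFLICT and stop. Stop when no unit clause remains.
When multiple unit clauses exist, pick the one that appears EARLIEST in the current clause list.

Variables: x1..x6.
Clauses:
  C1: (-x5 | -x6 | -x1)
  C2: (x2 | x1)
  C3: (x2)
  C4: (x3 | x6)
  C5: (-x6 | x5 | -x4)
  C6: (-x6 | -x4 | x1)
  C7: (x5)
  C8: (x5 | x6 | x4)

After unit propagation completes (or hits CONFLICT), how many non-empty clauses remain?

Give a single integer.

unit clause [2] forces x2=T; simplify:
  satisfied 2 clause(s); 6 remain; assigned so far: [2]
unit clause [5] forces x5=T; simplify:
  drop -5 from [-5, -6, -1] -> [-6, -1]
  satisfied 3 clause(s); 3 remain; assigned so far: [2, 5]

Answer: 3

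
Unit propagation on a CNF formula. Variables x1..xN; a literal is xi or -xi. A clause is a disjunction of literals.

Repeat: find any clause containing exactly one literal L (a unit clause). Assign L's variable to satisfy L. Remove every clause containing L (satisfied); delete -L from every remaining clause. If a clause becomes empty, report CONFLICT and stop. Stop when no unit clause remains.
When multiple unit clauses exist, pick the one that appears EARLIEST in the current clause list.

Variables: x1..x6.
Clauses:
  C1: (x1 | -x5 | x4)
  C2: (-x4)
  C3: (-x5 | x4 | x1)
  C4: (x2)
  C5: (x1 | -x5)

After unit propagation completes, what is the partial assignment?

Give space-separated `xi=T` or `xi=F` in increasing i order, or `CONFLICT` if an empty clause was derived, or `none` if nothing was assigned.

unit clause [-4] forces x4=F; simplify:
  drop 4 from [1, -5, 4] -> [1, -5]
  drop 4 from [-5, 4, 1] -> [-5, 1]
  satisfied 1 clause(s); 4 remain; assigned so far: [4]
unit clause [2] forces x2=T; simplify:
  satisfied 1 clause(s); 3 remain; assigned so far: [2, 4]

Answer: x2=T x4=F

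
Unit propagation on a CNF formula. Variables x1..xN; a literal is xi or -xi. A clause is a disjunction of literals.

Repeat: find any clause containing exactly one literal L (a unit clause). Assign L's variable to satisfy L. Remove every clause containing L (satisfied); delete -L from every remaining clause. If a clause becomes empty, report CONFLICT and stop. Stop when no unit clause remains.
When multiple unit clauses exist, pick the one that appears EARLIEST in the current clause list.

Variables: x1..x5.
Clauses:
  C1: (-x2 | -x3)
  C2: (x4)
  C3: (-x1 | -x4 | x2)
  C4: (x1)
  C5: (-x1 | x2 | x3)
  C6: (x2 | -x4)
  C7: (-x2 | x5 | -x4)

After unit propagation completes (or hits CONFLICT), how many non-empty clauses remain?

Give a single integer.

Answer: 0

Derivation:
unit clause [4] forces x4=T; simplify:
  drop -4 from [-1, -4, 2] -> [-1, 2]
  drop -4 from [2, -4] -> [2]
  drop -4 from [-2, 5, -4] -> [-2, 5]
  satisfied 1 clause(s); 6 remain; assigned so far: [4]
unit clause [1] forces x1=T; simplify:
  drop -1 from [-1, 2] -> [2]
  drop -1 from [-1, 2, 3] -> [2, 3]
  satisfied 1 clause(s); 5 remain; assigned so far: [1, 4]
unit clause [2] forces x2=T; simplify:
  drop -2 from [-2, -3] -> [-3]
  drop -2 from [-2, 5] -> [5]
  satisfied 3 clause(s); 2 remain; assigned so far: [1, 2, 4]
unit clause [-3] forces x3=F; simplify:
  satisfied 1 clause(s); 1 remain; assigned so far: [1, 2, 3, 4]
unit clause [5] forces x5=T; simplify:
  satisfied 1 clause(s); 0 remain; assigned so far: [1, 2, 3, 4, 5]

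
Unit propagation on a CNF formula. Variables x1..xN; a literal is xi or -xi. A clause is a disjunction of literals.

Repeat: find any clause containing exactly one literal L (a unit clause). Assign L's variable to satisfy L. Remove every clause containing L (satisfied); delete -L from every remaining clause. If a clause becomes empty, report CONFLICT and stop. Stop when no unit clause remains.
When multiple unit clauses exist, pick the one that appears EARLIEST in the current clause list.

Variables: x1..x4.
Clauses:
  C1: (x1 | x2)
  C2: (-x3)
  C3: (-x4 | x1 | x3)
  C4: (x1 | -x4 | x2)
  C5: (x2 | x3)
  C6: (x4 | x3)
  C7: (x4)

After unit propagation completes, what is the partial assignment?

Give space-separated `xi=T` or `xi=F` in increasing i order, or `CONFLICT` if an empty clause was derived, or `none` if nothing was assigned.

unit clause [-3] forces x3=F; simplify:
  drop 3 from [-4, 1, 3] -> [-4, 1]
  drop 3 from [2, 3] -> [2]
  drop 3 from [4, 3] -> [4]
  satisfied 1 clause(s); 6 remain; assigned so far: [3]
unit clause [2] forces x2=T; simplify:
  satisfied 3 clause(s); 3 remain; assigned so far: [2, 3]
unit clause [4] forces x4=T; simplify:
  drop -4 from [-4, 1] -> [1]
  satisfied 2 clause(s); 1 remain; assigned so far: [2, 3, 4]
unit clause [1] forces x1=T; simplify:
  satisfied 1 clause(s); 0 remain; assigned so far: [1, 2, 3, 4]

Answer: x1=T x2=T x3=F x4=T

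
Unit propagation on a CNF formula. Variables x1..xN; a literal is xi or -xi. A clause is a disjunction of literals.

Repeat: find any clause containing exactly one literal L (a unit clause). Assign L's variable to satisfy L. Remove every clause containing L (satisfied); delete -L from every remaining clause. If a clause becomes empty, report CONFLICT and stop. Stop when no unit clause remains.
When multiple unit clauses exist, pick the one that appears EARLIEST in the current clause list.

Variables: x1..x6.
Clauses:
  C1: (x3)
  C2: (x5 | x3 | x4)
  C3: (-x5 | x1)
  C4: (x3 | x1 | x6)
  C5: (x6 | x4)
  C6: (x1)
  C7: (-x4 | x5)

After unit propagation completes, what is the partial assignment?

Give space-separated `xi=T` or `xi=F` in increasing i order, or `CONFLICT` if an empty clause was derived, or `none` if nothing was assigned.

Answer: x1=T x3=T

Derivation:
unit clause [3] forces x3=T; simplify:
  satisfied 3 clause(s); 4 remain; assigned so far: [3]
unit clause [1] forces x1=T; simplify:
  satisfied 2 clause(s); 2 remain; assigned so far: [1, 3]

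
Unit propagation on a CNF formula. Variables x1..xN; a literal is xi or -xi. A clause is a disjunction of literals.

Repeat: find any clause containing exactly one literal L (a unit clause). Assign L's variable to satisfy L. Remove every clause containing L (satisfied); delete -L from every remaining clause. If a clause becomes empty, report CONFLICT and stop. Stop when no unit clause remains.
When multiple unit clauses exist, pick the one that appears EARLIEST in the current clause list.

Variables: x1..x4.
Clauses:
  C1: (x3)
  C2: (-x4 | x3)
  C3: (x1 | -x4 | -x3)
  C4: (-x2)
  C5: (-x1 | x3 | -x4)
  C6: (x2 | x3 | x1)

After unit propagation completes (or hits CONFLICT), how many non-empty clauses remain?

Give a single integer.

unit clause [3] forces x3=T; simplify:
  drop -3 from [1, -4, -3] -> [1, -4]
  satisfied 4 clause(s); 2 remain; assigned so far: [3]
unit clause [-2] forces x2=F; simplify:
  satisfied 1 clause(s); 1 remain; assigned so far: [2, 3]

Answer: 1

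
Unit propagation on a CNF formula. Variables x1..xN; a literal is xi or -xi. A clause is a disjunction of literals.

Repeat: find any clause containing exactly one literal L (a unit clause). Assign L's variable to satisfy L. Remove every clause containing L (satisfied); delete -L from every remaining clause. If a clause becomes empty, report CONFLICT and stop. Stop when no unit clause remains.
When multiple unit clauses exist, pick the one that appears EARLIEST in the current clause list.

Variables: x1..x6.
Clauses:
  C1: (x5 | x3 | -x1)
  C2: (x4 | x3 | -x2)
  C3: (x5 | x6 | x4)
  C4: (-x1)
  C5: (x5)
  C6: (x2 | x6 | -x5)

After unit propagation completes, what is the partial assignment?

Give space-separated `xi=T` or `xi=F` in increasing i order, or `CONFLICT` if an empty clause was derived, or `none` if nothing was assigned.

Answer: x1=F x5=T

Derivation:
unit clause [-1] forces x1=F; simplify:
  satisfied 2 clause(s); 4 remain; assigned so far: [1]
unit clause [5] forces x5=T; simplify:
  drop -5 from [2, 6, -5] -> [2, 6]
  satisfied 2 clause(s); 2 remain; assigned so far: [1, 5]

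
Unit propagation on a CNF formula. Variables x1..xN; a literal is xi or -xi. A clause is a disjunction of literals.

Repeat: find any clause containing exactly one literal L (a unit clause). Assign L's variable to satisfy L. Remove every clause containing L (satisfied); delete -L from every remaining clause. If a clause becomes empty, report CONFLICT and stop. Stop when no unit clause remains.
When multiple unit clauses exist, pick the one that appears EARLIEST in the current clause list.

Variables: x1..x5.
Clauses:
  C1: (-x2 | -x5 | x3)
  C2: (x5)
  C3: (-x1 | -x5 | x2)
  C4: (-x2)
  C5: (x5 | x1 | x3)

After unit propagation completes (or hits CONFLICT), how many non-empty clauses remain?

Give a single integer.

Answer: 0

Derivation:
unit clause [5] forces x5=T; simplify:
  drop -5 from [-2, -5, 3] -> [-2, 3]
  drop -5 from [-1, -5, 2] -> [-1, 2]
  satisfied 2 clause(s); 3 remain; assigned so far: [5]
unit clause [-2] forces x2=F; simplify:
  drop 2 from [-1, 2] -> [-1]
  satisfied 2 clause(s); 1 remain; assigned so far: [2, 5]
unit clause [-1] forces x1=F; simplify:
  satisfied 1 clause(s); 0 remain; assigned so far: [1, 2, 5]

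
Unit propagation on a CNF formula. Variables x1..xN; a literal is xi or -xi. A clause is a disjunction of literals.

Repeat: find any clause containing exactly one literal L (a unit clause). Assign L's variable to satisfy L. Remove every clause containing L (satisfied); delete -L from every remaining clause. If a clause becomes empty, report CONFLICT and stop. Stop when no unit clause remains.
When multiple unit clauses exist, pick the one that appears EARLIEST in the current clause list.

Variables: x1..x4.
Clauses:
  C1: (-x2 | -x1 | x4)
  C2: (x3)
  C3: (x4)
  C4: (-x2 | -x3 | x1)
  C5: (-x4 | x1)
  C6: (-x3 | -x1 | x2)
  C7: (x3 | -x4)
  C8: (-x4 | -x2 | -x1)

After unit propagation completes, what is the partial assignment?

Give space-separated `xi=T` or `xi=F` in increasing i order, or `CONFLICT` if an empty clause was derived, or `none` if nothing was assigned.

Answer: CONFLICT

Derivation:
unit clause [3] forces x3=T; simplify:
  drop -3 from [-2, -3, 1] -> [-2, 1]
  drop -3 from [-3, -1, 2] -> [-1, 2]
  satisfied 2 clause(s); 6 remain; assigned so far: [3]
unit clause [4] forces x4=T; simplify:
  drop -4 from [-4, 1] -> [1]
  drop -4 from [-4, -2, -1] -> [-2, -1]
  satisfied 2 clause(s); 4 remain; assigned so far: [3, 4]
unit clause [1] forces x1=T; simplify:
  drop -1 from [-1, 2] -> [2]
  drop -1 from [-2, -1] -> [-2]
  satisfied 2 clause(s); 2 remain; assigned so far: [1, 3, 4]
unit clause [2] forces x2=T; simplify:
  drop -2 from [-2] -> [] (empty!)
  satisfied 1 clause(s); 1 remain; assigned so far: [1, 2, 3, 4]
CONFLICT (empty clause)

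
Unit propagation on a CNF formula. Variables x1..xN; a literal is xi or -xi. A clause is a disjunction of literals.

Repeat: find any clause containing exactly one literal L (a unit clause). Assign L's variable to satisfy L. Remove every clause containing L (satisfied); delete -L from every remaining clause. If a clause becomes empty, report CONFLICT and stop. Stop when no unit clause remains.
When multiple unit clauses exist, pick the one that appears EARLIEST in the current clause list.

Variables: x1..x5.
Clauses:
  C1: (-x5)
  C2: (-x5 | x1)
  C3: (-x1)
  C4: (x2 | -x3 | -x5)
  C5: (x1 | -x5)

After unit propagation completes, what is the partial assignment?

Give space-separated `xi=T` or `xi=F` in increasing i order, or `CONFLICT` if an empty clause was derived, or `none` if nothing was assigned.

unit clause [-5] forces x5=F; simplify:
  satisfied 4 clause(s); 1 remain; assigned so far: [5]
unit clause [-1] forces x1=F; simplify:
  satisfied 1 clause(s); 0 remain; assigned so far: [1, 5]

Answer: x1=F x5=F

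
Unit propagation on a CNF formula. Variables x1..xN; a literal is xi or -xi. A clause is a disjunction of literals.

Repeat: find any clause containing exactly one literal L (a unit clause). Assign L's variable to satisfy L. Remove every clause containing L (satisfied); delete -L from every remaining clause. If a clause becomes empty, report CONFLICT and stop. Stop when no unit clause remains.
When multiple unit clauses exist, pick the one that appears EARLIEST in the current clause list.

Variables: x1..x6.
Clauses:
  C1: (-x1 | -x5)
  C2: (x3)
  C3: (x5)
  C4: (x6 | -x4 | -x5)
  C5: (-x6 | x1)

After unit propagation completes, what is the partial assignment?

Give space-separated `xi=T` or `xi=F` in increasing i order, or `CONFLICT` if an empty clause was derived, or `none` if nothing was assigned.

unit clause [3] forces x3=T; simplify:
  satisfied 1 clause(s); 4 remain; assigned so far: [3]
unit clause [5] forces x5=T; simplify:
  drop -5 from [-1, -5] -> [-1]
  drop -5 from [6, -4, -5] -> [6, -4]
  satisfied 1 clause(s); 3 remain; assigned so far: [3, 5]
unit clause [-1] forces x1=F; simplify:
  drop 1 from [-6, 1] -> [-6]
  satisfied 1 clause(s); 2 remain; assigned so far: [1, 3, 5]
unit clause [-6] forces x6=F; simplify:
  drop 6 from [6, -4] -> [-4]
  satisfied 1 clause(s); 1 remain; assigned so far: [1, 3, 5, 6]
unit clause [-4] forces x4=F; simplify:
  satisfied 1 clause(s); 0 remain; assigned so far: [1, 3, 4, 5, 6]

Answer: x1=F x3=T x4=F x5=T x6=F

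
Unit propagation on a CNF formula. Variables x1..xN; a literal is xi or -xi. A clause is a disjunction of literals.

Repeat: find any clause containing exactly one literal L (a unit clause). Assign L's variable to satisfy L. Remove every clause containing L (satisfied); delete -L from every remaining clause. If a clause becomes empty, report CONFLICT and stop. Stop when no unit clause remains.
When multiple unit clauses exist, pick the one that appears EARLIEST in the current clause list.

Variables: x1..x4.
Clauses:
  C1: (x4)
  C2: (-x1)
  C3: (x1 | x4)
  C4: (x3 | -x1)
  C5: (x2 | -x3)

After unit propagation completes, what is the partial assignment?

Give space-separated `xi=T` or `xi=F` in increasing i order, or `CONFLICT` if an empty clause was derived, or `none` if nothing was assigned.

Answer: x1=F x4=T

Derivation:
unit clause [4] forces x4=T; simplify:
  satisfied 2 clause(s); 3 remain; assigned so far: [4]
unit clause [-1] forces x1=F; simplify:
  satisfied 2 clause(s); 1 remain; assigned so far: [1, 4]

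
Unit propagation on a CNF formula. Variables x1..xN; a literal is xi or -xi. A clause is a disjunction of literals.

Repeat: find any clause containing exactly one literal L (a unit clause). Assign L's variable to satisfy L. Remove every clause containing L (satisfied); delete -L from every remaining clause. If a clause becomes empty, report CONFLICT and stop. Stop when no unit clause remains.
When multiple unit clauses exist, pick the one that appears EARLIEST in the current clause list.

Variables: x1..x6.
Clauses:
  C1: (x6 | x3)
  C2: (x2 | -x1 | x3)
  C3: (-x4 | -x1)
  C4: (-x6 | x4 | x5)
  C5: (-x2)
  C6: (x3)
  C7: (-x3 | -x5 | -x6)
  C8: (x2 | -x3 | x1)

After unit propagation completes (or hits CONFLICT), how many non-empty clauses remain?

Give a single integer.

unit clause [-2] forces x2=F; simplify:
  drop 2 from [2, -1, 3] -> [-1, 3]
  drop 2 from [2, -3, 1] -> [-3, 1]
  satisfied 1 clause(s); 7 remain; assigned so far: [2]
unit clause [3] forces x3=T; simplify:
  drop -3 from [-3, -5, -6] -> [-5, -6]
  drop -3 from [-3, 1] -> [1]
  satisfied 3 clause(s); 4 remain; assigned so far: [2, 3]
unit clause [1] forces x1=T; simplify:
  drop -1 from [-4, -1] -> [-4]
  satisfied 1 clause(s); 3 remain; assigned so far: [1, 2, 3]
unit clause [-4] forces x4=F; simplify:
  drop 4 from [-6, 4, 5] -> [-6, 5]
  satisfied 1 clause(s); 2 remain; assigned so far: [1, 2, 3, 4]

Answer: 2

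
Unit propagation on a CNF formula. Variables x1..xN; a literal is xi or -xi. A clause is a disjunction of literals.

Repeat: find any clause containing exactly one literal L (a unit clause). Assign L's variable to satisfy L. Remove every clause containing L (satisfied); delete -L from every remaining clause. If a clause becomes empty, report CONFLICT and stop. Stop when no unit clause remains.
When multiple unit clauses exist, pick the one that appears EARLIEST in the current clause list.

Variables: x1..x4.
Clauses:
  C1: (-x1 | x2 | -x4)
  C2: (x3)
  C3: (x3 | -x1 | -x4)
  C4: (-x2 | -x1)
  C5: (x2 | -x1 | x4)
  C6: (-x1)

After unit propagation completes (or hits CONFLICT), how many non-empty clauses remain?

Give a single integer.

unit clause [3] forces x3=T; simplify:
  satisfied 2 clause(s); 4 remain; assigned so far: [3]
unit clause [-1] forces x1=F; simplify:
  satisfied 4 clause(s); 0 remain; assigned so far: [1, 3]

Answer: 0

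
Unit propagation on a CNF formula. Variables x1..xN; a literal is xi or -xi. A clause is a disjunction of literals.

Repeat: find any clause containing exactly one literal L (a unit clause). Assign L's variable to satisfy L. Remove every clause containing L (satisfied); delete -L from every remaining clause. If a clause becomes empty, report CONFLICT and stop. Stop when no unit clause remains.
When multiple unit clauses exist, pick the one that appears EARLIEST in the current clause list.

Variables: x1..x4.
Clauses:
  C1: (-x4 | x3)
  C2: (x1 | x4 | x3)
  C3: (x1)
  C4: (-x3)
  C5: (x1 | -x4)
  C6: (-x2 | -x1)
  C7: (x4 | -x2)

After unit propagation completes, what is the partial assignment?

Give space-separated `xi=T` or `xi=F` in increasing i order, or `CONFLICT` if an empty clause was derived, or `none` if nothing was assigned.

Answer: x1=T x2=F x3=F x4=F

Derivation:
unit clause [1] forces x1=T; simplify:
  drop -1 from [-2, -1] -> [-2]
  satisfied 3 clause(s); 4 remain; assigned so far: [1]
unit clause [-3] forces x3=F; simplify:
  drop 3 from [-4, 3] -> [-4]
  satisfied 1 clause(s); 3 remain; assigned so far: [1, 3]
unit clause [-4] forces x4=F; simplify:
  drop 4 from [4, -2] -> [-2]
  satisfied 1 clause(s); 2 remain; assigned so far: [1, 3, 4]
unit clause [-2] forces x2=F; simplify:
  satisfied 2 clause(s); 0 remain; assigned so far: [1, 2, 3, 4]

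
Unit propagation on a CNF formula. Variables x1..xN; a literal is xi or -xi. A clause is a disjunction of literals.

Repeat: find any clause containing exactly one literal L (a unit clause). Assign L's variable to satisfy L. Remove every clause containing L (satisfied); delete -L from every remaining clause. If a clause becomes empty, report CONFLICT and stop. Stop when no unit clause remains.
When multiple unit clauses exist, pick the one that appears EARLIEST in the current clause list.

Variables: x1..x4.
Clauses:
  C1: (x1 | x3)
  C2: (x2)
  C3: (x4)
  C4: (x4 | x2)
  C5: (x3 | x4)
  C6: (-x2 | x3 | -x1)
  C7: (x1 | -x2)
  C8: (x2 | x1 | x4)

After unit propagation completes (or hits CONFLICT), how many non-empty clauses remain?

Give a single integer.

unit clause [2] forces x2=T; simplify:
  drop -2 from [-2, 3, -1] -> [3, -1]
  drop -2 from [1, -2] -> [1]
  satisfied 3 clause(s); 5 remain; assigned so far: [2]
unit clause [4] forces x4=T; simplify:
  satisfied 2 clause(s); 3 remain; assigned so far: [2, 4]
unit clause [1] forces x1=T; simplify:
  drop -1 from [3, -1] -> [3]
  satisfied 2 clause(s); 1 remain; assigned so far: [1, 2, 4]
unit clause [3] forces x3=T; simplify:
  satisfied 1 clause(s); 0 remain; assigned so far: [1, 2, 3, 4]

Answer: 0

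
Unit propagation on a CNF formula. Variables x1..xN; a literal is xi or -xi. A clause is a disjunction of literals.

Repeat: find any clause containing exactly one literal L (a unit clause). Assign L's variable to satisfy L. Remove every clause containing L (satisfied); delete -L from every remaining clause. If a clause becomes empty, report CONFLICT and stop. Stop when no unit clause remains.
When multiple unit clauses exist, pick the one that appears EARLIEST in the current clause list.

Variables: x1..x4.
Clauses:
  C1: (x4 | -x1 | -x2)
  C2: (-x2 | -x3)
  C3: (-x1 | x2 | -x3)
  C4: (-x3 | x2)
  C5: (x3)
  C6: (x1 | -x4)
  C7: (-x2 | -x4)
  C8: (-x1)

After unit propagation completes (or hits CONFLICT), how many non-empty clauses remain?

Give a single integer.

Answer: 3

Derivation:
unit clause [3] forces x3=T; simplify:
  drop -3 from [-2, -3] -> [-2]
  drop -3 from [-1, 2, -3] -> [-1, 2]
  drop -3 from [-3, 2] -> [2]
  satisfied 1 clause(s); 7 remain; assigned so far: [3]
unit clause [-2] forces x2=F; simplify:
  drop 2 from [-1, 2] -> [-1]
  drop 2 from [2] -> [] (empty!)
  satisfied 3 clause(s); 4 remain; assigned so far: [2, 3]
CONFLICT (empty clause)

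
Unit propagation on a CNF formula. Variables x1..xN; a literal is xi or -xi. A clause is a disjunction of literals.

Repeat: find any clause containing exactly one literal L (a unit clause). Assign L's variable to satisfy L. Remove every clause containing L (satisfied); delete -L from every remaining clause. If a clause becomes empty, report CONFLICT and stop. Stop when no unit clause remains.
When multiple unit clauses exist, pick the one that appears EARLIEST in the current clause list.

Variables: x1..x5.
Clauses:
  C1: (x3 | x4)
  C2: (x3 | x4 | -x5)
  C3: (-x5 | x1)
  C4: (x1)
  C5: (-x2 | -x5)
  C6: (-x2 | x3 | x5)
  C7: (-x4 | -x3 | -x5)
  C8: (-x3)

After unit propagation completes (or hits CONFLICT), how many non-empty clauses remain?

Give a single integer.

unit clause [1] forces x1=T; simplify:
  satisfied 2 clause(s); 6 remain; assigned so far: [1]
unit clause [-3] forces x3=F; simplify:
  drop 3 from [3, 4] -> [4]
  drop 3 from [3, 4, -5] -> [4, -5]
  drop 3 from [-2, 3, 5] -> [-2, 5]
  satisfied 2 clause(s); 4 remain; assigned so far: [1, 3]
unit clause [4] forces x4=T; simplify:
  satisfied 2 clause(s); 2 remain; assigned so far: [1, 3, 4]

Answer: 2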